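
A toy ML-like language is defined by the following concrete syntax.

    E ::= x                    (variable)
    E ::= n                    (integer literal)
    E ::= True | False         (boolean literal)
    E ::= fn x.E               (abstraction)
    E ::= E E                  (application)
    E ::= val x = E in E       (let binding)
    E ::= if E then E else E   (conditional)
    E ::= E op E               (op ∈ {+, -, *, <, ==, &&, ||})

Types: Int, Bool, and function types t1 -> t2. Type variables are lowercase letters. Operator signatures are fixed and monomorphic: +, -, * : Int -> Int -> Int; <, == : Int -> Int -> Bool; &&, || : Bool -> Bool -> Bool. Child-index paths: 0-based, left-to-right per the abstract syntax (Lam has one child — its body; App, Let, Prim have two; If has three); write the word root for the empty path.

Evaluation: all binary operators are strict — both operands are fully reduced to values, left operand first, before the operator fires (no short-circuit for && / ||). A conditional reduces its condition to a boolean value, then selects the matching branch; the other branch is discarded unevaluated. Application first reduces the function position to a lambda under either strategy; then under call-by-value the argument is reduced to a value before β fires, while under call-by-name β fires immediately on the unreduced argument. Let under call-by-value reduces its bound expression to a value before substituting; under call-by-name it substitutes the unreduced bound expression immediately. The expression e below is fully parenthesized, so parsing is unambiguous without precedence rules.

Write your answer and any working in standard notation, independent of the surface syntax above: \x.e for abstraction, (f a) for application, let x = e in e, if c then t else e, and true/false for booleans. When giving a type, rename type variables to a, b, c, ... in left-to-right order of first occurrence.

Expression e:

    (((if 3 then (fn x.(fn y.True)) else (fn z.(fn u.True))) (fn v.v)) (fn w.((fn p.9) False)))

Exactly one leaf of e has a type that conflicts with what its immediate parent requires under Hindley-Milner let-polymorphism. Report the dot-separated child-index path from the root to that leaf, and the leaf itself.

Trace:
  unify Int ~ Bool
  FAIL: mismatch Int ~ Bool

Answer: 0.0.0 : 3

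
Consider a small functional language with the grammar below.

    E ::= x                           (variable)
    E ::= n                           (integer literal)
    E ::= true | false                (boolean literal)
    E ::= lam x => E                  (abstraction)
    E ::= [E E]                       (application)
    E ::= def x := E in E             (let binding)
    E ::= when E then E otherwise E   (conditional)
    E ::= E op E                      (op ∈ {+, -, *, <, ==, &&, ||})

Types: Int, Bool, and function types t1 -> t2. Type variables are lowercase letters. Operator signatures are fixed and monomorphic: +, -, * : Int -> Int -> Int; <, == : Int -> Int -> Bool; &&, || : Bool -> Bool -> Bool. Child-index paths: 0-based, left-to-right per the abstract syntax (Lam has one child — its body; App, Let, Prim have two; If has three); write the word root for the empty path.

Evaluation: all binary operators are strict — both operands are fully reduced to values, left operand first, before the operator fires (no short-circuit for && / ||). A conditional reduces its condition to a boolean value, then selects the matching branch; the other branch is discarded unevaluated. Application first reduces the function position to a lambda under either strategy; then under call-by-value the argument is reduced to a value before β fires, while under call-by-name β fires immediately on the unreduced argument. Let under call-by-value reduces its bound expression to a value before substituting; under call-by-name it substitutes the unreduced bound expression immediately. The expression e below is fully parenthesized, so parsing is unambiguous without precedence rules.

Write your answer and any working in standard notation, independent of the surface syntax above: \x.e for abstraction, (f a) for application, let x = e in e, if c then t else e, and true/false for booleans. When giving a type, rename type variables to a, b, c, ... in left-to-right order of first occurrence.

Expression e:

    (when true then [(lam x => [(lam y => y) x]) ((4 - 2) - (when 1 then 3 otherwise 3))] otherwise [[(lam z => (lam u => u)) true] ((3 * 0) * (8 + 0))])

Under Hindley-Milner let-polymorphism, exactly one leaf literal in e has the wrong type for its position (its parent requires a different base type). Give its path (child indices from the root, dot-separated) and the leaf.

Answer: 1.1.1.0 : 1

Derivation:
  unify Bool ~ Bool
y : b
\y._ : b -> b
x : a
  unify b -> b ~ a -> c
  unify b ~ a
  unify a ~ c
_ _ : c
\x._ : c -> c
  unify Int ~ Int
  unify Int ~ Int
  unify Int ~ Int
  unify Int ~ Bool
  FAIL: mismatch Int ~ Bool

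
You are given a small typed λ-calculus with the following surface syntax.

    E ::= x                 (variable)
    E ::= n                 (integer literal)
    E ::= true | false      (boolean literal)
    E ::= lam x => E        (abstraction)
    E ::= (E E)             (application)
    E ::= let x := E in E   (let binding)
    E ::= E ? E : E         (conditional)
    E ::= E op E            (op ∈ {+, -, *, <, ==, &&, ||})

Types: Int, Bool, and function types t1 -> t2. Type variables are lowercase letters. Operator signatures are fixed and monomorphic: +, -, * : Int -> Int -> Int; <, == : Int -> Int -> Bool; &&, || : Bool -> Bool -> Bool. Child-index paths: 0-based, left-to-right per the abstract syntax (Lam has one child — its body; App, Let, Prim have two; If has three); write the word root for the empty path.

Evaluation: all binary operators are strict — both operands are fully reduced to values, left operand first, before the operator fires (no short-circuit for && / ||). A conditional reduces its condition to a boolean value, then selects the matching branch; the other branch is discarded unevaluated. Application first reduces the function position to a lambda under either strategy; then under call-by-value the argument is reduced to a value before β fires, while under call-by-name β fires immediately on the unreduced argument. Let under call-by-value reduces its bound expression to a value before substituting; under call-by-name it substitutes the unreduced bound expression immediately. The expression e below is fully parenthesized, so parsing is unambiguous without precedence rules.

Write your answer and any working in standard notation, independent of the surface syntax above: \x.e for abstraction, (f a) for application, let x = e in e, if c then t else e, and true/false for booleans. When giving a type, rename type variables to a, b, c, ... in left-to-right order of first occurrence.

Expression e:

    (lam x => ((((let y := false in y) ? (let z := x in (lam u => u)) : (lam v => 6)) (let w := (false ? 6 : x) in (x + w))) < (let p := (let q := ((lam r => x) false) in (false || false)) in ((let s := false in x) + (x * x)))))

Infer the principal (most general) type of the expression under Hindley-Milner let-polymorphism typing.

Answer: Int -> Bool

Trace:
let y : Bool
y : Bool
  unify Bool ~ Bool
x : a
let z : a
u : b
\u._ : b -> b
\v._ : c -> Int
  unify b -> b ~ c -> Int
  unify b ~ c
  unify c ~ Int
  unify Bool ~ Bool
x : a
  unify Int ~ a
let w : Int
x : Int
  unify Int ~ Int
w : Int
  unify Int ~ Int
  unify Int -> Int ~ Int -> d
  unify Int ~ Int
  unify Int ~ d
_ _ : Int
  unify Int ~ Int
x : Int
\r._ : e -> Int
  unify e -> Int ~ Bool -> f
  unify e ~ Bool
  unify Int ~ f
_ _ : Int
let q : Int
  unify Bool ~ Bool
  unify Bool ~ Bool
let p : Bool
let s : Bool
x : Int
  unify Int ~ Int
x : Int
  unify Int ~ Int
x : Int
  unify Int ~ Int
  unify Int ~ Int
  unify Int ~ Int
\x._ : Int -> Bool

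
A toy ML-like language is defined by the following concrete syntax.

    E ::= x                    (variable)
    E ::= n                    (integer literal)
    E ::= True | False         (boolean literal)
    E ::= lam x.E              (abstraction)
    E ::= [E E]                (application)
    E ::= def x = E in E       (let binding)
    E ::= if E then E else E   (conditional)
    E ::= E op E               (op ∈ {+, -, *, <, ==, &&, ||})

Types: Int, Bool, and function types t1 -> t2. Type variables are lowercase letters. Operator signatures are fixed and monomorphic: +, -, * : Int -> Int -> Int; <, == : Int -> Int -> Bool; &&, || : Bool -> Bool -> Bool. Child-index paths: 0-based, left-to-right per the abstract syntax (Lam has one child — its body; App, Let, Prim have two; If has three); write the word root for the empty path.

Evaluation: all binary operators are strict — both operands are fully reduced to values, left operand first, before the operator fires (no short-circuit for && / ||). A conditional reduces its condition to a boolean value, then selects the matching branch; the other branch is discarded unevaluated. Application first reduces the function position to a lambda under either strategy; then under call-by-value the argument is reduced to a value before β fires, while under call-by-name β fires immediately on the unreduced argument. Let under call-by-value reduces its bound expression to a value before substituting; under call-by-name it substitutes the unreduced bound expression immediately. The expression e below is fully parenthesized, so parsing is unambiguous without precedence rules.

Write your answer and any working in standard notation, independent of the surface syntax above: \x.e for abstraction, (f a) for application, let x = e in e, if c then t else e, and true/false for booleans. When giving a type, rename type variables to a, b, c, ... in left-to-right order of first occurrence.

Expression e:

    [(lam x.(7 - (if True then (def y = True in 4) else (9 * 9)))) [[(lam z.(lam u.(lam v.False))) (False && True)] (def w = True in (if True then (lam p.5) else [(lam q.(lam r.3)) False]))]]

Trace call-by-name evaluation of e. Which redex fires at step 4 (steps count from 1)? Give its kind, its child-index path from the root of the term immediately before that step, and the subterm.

Answer: delta at root : (7 - 4)

Working:
step 0: ((\x.(7 - (if true then (let y = true in 4) else (9 * 9)))) (((\z.(\u.(\v.false))) (false && true)) (let w = true in (if true then (\p.5) else ((\q.(\r.3)) false)))))
step 1: [beta@root] (7 - (if true then (let y = true in 4) else (9 * 9)))
step 2: [if@1] (7 - (let y = true in 4))
step 3: [let@1] (7 - 4)
step 4: [delta@root] 3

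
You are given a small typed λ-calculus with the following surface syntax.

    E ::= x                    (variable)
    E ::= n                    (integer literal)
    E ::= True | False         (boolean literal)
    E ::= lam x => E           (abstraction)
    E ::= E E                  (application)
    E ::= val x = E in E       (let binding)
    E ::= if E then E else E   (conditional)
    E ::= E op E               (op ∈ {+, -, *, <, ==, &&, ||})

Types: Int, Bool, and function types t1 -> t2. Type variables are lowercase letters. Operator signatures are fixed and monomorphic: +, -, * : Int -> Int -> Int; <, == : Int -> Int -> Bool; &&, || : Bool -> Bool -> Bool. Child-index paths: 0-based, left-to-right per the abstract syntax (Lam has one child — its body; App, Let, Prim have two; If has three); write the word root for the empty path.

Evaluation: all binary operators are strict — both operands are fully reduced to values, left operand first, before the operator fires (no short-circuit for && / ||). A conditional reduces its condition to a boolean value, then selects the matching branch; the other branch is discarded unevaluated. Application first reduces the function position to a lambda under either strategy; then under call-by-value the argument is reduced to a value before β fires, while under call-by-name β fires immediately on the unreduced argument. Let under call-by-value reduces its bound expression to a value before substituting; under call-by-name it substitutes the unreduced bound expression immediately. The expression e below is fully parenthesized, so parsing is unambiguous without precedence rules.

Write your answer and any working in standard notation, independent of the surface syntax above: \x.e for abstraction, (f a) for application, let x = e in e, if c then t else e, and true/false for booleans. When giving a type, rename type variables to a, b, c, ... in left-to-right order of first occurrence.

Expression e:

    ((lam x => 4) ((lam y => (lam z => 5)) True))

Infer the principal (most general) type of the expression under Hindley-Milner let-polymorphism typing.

Answer: Int

Trace:
\x._ : a -> Int
\z._ : c -> Int
\y._ : b -> c -> Int
  unify b -> c -> Int ~ Bool -> d
  unify b ~ Bool
  unify c -> Int ~ d
_ _ : c -> Int
  unify a -> Int ~ (c -> Int) -> e
  unify a ~ c -> Int
  unify Int ~ e
_ _ : Int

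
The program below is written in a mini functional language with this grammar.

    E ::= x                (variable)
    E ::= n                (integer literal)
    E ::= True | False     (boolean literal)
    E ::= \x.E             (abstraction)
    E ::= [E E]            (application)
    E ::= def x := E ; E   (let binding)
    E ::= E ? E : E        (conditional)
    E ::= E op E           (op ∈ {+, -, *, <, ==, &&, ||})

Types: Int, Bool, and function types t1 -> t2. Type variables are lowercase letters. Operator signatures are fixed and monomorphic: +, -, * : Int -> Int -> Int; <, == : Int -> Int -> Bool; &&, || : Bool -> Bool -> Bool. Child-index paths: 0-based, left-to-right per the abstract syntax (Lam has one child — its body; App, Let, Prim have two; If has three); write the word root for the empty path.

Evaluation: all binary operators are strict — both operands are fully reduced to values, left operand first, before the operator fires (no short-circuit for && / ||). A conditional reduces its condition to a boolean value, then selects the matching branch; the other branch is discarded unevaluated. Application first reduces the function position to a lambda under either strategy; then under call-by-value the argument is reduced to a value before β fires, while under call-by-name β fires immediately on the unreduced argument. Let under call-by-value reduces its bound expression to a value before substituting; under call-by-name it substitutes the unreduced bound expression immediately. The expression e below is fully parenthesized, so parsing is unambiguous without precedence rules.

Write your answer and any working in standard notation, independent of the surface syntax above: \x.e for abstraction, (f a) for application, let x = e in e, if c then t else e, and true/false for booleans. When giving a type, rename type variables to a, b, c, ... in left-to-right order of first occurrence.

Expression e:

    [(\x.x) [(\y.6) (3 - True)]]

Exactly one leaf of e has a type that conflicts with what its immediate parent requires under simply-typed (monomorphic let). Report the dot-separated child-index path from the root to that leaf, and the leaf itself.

Derivation:
x : a
\x._ : a -> a
\y._ : b -> Int
  unify Int ~ Int
  unify Bool ~ Int
  FAIL: mismatch Bool ~ Int

Answer: 1.1.1 : true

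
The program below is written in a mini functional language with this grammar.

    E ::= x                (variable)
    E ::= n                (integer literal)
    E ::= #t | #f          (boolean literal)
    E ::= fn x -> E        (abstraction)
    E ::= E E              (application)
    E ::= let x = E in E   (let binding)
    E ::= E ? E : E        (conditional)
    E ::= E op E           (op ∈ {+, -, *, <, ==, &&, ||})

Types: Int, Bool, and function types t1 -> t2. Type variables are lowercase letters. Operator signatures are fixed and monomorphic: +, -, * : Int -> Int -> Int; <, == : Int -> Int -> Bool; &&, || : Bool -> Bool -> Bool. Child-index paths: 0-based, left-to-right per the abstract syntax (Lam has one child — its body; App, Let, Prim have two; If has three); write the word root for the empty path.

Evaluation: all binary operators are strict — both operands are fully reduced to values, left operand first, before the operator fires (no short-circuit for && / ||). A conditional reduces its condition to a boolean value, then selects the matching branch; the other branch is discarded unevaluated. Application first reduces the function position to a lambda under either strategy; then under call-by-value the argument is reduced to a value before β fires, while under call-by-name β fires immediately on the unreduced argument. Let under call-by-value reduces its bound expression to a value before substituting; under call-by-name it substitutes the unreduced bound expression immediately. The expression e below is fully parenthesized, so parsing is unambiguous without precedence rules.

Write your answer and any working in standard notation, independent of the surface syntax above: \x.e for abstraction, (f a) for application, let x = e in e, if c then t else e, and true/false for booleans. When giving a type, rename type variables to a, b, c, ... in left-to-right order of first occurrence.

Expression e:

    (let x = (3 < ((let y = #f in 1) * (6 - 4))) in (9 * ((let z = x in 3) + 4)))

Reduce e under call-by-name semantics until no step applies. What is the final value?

Working:
step 0: (let x = (3 < ((let y = false in 1) * (6 - 4))) in (9 * ((let z = x in 3) + 4)))
step 1: [let@root] (9 * ((let z = (3 < ((let y = false in 1) * (6 - 4))) in 3) + 4))
step 2: [let@1.0] (9 * (3 + 4))
step 3: [delta@1] (9 * 7)
step 4: [delta@root] 63

Answer: 63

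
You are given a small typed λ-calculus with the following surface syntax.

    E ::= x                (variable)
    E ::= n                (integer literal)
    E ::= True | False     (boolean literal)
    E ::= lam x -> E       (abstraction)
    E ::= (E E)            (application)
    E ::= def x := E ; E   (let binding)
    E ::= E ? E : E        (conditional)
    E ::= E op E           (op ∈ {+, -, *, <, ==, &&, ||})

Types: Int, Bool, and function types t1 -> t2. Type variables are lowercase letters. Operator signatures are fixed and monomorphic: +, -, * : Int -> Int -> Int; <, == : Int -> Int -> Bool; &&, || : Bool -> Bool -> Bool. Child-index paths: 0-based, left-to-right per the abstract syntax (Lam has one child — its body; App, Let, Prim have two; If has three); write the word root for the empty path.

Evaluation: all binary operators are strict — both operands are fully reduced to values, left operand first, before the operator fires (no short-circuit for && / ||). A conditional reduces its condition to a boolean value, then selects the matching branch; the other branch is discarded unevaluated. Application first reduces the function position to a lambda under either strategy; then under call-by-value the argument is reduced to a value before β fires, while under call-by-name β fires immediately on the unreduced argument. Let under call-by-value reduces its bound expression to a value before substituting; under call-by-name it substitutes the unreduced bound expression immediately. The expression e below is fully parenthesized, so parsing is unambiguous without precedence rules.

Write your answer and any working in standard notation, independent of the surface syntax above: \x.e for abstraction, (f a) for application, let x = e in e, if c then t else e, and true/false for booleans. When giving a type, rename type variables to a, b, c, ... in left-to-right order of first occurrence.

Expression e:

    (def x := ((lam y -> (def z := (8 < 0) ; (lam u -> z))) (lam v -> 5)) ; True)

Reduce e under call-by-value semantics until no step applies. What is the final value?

Answer: true

Trace:
step 0: (let x = ((\y.(let z = (8 < 0) in (\u.z))) (\v.5)) in true)
step 1: [beta@0] (let x = (let z = (8 < 0) in (\u.z)) in true)
step 2: [delta@0.0] (let x = (let z = false in (\u.z)) in true)
step 3: [let@0] (let x = (\u.false) in true)
step 4: [let@root] true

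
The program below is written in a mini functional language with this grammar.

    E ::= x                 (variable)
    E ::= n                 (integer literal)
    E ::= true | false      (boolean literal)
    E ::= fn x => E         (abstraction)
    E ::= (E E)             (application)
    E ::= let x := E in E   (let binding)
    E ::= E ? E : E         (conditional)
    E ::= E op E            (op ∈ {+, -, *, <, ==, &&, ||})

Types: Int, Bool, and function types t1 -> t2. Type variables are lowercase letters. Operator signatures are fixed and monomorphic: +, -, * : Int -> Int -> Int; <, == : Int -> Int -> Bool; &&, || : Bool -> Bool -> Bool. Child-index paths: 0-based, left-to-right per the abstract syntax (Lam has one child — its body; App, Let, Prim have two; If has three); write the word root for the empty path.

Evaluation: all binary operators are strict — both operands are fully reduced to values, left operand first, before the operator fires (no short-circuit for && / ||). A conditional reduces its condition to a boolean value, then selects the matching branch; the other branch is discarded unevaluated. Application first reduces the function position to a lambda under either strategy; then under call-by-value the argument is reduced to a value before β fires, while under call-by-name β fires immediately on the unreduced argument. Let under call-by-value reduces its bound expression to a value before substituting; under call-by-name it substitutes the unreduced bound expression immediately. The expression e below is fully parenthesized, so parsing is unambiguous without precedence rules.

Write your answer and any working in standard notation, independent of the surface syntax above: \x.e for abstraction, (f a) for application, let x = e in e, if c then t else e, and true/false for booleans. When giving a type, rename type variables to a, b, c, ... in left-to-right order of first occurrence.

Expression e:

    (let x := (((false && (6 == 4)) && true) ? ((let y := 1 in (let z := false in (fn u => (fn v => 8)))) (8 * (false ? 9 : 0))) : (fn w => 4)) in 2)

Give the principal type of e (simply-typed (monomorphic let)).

Trace:
  unify Bool ~ Bool
  unify Int ~ Int
  unify Int ~ Int
  unify Bool ~ Bool
  unify Bool ~ Bool
  unify Bool ~ Bool
  unify Bool ~ Bool
let y : Int
let z : Bool
\v._ : b -> Int
\u._ : a -> b -> Int
  unify Int ~ Int
  unify Bool ~ Bool
  unify Int ~ Int
  unify Int ~ Int
  unify a -> b -> Int ~ Int -> c
  unify a ~ Int
  unify b -> Int ~ c
_ _ : b -> Int
\w._ : d -> Int
  unify b -> Int ~ d -> Int
  unify b ~ d
  unify Int ~ Int
let x : d -> Int

Answer: Int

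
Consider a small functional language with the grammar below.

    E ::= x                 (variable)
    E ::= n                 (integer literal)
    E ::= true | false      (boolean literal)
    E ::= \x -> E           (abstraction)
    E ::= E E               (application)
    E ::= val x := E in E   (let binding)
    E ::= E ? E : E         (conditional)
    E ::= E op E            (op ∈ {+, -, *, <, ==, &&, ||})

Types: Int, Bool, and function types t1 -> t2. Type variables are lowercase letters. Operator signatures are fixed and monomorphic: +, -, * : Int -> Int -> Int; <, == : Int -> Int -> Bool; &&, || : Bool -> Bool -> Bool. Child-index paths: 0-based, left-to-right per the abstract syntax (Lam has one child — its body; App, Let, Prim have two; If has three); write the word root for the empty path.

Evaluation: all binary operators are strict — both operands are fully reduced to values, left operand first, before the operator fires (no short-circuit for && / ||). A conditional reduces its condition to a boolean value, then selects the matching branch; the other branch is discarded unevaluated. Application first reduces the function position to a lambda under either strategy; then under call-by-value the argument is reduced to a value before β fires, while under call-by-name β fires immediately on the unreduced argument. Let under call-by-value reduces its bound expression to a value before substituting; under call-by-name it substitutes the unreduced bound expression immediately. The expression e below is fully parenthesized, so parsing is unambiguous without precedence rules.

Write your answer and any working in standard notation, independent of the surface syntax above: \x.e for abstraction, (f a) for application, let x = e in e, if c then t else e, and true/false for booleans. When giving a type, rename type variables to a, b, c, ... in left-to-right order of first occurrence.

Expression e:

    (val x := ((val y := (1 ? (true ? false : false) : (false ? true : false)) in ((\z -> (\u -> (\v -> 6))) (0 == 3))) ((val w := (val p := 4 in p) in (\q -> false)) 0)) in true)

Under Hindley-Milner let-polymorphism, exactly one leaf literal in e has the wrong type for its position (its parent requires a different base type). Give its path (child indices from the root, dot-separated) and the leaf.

Answer: 0.0.0.0 : 1

Trace:
  unify Int ~ Bool
  FAIL: mismatch Int ~ Bool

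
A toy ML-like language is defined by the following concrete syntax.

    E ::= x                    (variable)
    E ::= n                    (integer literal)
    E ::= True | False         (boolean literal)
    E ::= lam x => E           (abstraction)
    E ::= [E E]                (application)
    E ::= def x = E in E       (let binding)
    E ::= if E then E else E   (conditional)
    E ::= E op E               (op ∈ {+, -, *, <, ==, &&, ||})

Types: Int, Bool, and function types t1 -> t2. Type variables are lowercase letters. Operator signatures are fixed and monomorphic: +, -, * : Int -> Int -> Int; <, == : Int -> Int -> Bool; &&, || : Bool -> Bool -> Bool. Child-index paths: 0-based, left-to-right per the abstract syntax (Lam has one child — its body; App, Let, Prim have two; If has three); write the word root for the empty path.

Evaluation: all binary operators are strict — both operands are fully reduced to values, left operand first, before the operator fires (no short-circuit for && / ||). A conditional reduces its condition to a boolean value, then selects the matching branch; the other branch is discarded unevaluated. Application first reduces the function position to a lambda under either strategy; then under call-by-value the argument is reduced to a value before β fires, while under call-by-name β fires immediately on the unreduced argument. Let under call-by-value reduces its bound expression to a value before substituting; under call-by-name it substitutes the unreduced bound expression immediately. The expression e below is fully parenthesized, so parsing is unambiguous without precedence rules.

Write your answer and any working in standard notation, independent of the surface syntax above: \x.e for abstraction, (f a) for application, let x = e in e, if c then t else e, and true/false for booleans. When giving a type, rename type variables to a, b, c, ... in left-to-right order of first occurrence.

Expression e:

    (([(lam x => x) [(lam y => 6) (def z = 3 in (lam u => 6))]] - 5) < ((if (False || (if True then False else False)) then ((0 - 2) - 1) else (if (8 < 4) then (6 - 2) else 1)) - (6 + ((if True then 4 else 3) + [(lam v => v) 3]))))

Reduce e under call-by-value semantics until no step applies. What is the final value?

Answer: false

Working:
step 0: ((((\x.x) ((\y.6) (let z = 3 in (\u.6)))) - 5) < ((if (false || (if true then false else false)) then ((0 - 2) - 1) else (if (8 < 4) then (6 - 2) else 1)) - (6 + ((if true then 4 else 3) + ((\v.v) 3)))))
step 1: [let@0.0.1.1] ((((\x.x) ((\y.6) (\u.6))) - 5) < ((if (false || (if true then false else false)) then ((0 - 2) - 1) else (if (8 < 4) then (6 - 2) else 1)) - (6 + ((if true then 4 else 3) + ((\v.v) 3)))))
step 2: [beta@0.0.1] ((((\x.x) 6) - 5) < ((if (false || (if true then false else false)) then ((0 - 2) - 1) else (if (8 < 4) then (6 - 2) else 1)) - (6 + ((if true then 4 else 3) + ((\v.v) 3)))))
step 3: [beta@0.0] ((6 - 5) < ((if (false || (if true then false else false)) then ((0 - 2) - 1) else (if (8 < 4) then (6 - 2) else 1)) - (6 + ((if true then 4 else 3) + ((\v.v) 3)))))
step 4: [delta@0] (1 < ((if (false || (if true then false else false)) then ((0 - 2) - 1) else (if (8 < 4) then (6 - 2) else 1)) - (6 + ((if true then 4 else 3) + ((\v.v) 3)))))
step 5: [if@1.0.0.1] (1 < ((if (false || false) then ((0 - 2) - 1) else (if (8 < 4) then (6 - 2) else 1)) - (6 + ((if true then 4 else 3) + ((\v.v) 3)))))
step 6: [delta@1.0.0] (1 < ((if false then ((0 - 2) - 1) else (if (8 < 4) then (6 - 2) else 1)) - (6 + ((if true then 4 else 3) + ((\v.v) 3)))))
step 7: [if@1.0] (1 < ((if (8 < 4) then (6 - 2) else 1) - (6 + ((if true then 4 else 3) + ((\v.v) 3)))))
step 8: [delta@1.0.0] (1 < ((if false then (6 - 2) else 1) - (6 + ((if true then 4 else 3) + ((\v.v) 3)))))
step 9: [if@1.0] (1 < (1 - (6 + ((if true then 4 else 3) + ((\v.v) 3)))))
step 10: [if@1.1.1.0] (1 < (1 - (6 + (4 + ((\v.v) 3)))))
step 11: [beta@1.1.1.1] (1 < (1 - (6 + (4 + 3))))
step 12: [delta@1.1.1] (1 < (1 - (6 + 7)))
step 13: [delta@1.1] (1 < (1 - 13))
step 14: [delta@1] (1 < -12)
step 15: [delta@root] false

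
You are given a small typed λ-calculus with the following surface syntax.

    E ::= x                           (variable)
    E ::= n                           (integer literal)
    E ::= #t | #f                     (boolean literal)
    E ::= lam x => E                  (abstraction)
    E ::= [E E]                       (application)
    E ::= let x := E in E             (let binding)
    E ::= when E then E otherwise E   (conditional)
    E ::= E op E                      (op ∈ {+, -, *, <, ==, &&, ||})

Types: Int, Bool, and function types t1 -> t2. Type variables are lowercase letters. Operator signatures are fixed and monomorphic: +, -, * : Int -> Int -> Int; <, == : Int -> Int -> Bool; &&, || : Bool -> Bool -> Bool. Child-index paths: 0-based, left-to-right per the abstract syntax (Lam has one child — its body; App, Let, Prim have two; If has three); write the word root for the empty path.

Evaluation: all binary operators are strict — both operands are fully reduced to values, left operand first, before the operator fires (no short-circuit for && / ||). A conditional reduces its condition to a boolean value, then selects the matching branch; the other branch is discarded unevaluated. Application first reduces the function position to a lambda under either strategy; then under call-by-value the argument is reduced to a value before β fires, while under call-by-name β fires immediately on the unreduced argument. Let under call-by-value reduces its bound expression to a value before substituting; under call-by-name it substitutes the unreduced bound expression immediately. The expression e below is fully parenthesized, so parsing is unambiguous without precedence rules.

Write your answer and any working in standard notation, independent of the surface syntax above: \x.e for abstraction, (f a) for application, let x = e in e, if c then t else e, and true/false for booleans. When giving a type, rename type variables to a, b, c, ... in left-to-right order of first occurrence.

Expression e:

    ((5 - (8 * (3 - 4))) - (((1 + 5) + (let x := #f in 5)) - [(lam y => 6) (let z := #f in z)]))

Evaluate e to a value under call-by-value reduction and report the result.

Answer: 8

Derivation:
step 0: ((5 - (8 * (3 - 4))) - (((1 + 5) + (let x = false in 5)) - ((\y.6) (let z = false in z))))
step 1: [delta@0.1.1] ((5 - (8 * -1)) - (((1 + 5) + (let x = false in 5)) - ((\y.6) (let z = false in z))))
step 2: [delta@0.1] ((5 - -8) - (((1 + 5) + (let x = false in 5)) - ((\y.6) (let z = false in z))))
step 3: [delta@0] (13 - (((1 + 5) + (let x = false in 5)) - ((\y.6) (let z = false in z))))
step 4: [delta@1.0.0] (13 - ((6 + (let x = false in 5)) - ((\y.6) (let z = false in z))))
step 5: [let@1.0.1] (13 - ((6 + 5) - ((\y.6) (let z = false in z))))
step 6: [delta@1.0] (13 - (11 - ((\y.6) (let z = false in z))))
step 7: [let@1.1.1] (13 - (11 - ((\y.6) false)))
step 8: [beta@1.1] (13 - (11 - 6))
step 9: [delta@1] (13 - 5)
step 10: [delta@root] 8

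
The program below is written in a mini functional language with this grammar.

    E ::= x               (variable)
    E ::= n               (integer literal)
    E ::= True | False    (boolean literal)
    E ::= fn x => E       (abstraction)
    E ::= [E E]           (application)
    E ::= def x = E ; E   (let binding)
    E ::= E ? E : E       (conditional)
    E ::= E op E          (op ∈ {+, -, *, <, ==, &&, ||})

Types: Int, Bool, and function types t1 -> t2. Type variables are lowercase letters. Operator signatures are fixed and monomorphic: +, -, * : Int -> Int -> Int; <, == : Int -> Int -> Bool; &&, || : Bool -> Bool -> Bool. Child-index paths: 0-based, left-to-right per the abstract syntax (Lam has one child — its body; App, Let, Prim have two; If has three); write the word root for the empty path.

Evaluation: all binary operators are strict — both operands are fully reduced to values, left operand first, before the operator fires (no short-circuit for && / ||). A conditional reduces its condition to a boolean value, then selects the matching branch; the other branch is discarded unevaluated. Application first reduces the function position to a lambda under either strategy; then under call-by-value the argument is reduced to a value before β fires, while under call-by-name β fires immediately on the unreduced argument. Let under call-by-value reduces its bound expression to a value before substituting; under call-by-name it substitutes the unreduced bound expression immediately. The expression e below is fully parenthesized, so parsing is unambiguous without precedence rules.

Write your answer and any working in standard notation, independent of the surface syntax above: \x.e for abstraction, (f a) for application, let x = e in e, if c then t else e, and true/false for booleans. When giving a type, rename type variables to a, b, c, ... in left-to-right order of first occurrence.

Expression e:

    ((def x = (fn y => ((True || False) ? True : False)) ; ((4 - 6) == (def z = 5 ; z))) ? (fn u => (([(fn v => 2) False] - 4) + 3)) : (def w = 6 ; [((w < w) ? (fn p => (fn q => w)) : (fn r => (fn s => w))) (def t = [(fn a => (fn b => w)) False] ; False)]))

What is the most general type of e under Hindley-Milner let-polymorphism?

Answer: a -> Int

Derivation:
  unify Bool ~ Bool
  unify Bool ~ Bool
  unify Bool ~ Bool
  unify Bool ~ Bool
\y._ : a -> Bool
let x : forall. a -> Bool
  unify Int ~ Int
  unify Int ~ Int
  unify Int ~ Int
let z : Int
z : Int
  unify Int ~ Int
  unify Bool ~ Bool
\v._ : c -> Int
  unify c -> Int ~ Bool -> d
  unify c ~ Bool
  unify Int ~ d
_ _ : Int
  unify Int ~ Int
  unify Int ~ Int
  unify Int ~ Int
  unify Int ~ Int
\u._ : b -> Int
let w : Int
w : Int
  unify Int ~ Int
w : Int
  unify Int ~ Int
  unify Bool ~ Bool
w : Int
\q._ : f -> Int
\p._ : e -> f -> Int
w : Int
\s._ : h -> Int
\r._ : g -> h -> Int
  unify e -> f -> Int ~ g -> h -> Int
  unify e ~ g
  unify f -> Int ~ h -> Int
  unify f ~ h
  unify Int ~ Int
w : Int
\b._ : j -> Int
\a._ : i -> j -> Int
  unify i -> j -> Int ~ Bool -> k
  unify i ~ Bool
  unify j -> Int ~ k
_ _ : j -> Int
let t : forall. j -> Int
  unify g -> h -> Int ~ Bool -> l
  unify g ~ Bool
  unify h -> Int ~ l
_ _ : h -> Int
  unify b -> Int ~ h -> Int
  unify b ~ h
  unify Int ~ Int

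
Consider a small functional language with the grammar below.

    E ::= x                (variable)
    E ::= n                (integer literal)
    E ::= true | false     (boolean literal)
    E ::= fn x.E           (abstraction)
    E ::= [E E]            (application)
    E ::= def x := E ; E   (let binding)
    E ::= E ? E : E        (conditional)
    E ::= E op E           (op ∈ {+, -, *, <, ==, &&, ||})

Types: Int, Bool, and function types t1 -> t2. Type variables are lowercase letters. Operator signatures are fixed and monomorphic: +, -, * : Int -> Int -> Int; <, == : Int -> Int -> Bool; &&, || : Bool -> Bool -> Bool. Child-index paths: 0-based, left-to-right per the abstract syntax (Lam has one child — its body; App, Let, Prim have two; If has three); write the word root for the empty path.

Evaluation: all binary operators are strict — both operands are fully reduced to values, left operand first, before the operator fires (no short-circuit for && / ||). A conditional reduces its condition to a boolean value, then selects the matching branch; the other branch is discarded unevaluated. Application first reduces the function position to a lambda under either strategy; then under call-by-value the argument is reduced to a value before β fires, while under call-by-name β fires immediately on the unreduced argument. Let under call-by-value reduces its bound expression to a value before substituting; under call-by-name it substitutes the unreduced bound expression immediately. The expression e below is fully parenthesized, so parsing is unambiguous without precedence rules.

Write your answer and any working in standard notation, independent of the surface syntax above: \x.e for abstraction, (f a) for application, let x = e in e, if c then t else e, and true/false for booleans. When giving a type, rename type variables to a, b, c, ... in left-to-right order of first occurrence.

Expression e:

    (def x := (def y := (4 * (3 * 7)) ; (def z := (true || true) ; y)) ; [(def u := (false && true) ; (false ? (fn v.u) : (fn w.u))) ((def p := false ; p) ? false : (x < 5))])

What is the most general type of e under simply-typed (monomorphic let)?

Answer: Bool

Working:
  unify Int ~ Int
  unify Int ~ Int
  unify Int ~ Int
  unify Int ~ Int
let y : Int
  unify Bool ~ Bool
  unify Bool ~ Bool
let z : Bool
y : Int
let x : Int
  unify Bool ~ Bool
  unify Bool ~ Bool
let u : Bool
  unify Bool ~ Bool
u : Bool
\v._ : a -> Bool
u : Bool
\w._ : b -> Bool
  unify a -> Bool ~ b -> Bool
  unify a ~ b
  unify Bool ~ Bool
let p : Bool
p : Bool
  unify Bool ~ Bool
x : Int
  unify Int ~ Int
  unify Int ~ Int
  unify Bool ~ Bool
  unify b -> Bool ~ Bool -> c
  unify b ~ Bool
  unify Bool ~ c
_ _ : Bool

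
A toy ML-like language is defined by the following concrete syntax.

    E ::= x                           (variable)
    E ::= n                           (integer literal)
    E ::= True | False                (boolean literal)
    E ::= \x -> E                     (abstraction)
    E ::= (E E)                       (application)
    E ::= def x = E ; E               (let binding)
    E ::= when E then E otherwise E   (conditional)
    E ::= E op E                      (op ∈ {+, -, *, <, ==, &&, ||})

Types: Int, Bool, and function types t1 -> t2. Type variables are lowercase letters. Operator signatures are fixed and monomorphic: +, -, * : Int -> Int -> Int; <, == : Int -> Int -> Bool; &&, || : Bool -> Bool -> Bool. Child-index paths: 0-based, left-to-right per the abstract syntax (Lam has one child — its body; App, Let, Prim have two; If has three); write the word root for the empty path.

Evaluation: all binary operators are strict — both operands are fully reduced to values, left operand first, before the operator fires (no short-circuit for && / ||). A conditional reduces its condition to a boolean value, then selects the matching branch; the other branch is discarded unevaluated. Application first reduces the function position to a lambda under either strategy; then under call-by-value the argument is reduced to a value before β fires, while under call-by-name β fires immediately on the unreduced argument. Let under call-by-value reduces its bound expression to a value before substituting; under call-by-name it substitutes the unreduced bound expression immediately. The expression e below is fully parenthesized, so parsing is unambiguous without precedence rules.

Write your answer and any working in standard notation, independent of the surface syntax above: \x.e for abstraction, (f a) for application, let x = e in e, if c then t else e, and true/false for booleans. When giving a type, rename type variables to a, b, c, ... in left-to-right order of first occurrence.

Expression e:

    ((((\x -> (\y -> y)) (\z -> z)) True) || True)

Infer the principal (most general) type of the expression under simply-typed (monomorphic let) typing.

Answer: Bool

Derivation:
y : b
\y._ : b -> b
\x._ : a -> b -> b
z : c
\z._ : c -> c
  unify a -> b -> b ~ (c -> c) -> d
  unify a ~ c -> c
  unify b -> b ~ d
_ _ : b -> b
  unify b -> b ~ Bool -> e
  unify b ~ Bool
  unify Bool ~ e
_ _ : Bool
  unify Bool ~ Bool
  unify Bool ~ Bool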